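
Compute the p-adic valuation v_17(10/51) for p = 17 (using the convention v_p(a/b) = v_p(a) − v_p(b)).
v_17(10/51) = -1

Factor powers of 17 from the numerator and denominator of the reduced fraction: 10 = 17^0 · 10 and 51 = 17^1 · 3. Apply v_p(a/b) = v_p(a) − v_p(b): v_17(10/51) = 0 − 1 = -1.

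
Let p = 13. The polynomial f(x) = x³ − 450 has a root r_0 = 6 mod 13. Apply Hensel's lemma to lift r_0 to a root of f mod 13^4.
r_3 = 27358 (mod 28561)

Hensel: r_{i+1} = r_i − f(r_i)/f′(r_i) mod 13^{i+2}, where f′(x) = 3x². Iterate:
  r_0 = 6 (mod 13)
  r_1 = 149 (mod 169)
  r_2 = 994 (mod 2197)
  r_3 = 27358 (mod 28561)
Final: r = 27358 with f(r) ≡ 0 mod 13^4.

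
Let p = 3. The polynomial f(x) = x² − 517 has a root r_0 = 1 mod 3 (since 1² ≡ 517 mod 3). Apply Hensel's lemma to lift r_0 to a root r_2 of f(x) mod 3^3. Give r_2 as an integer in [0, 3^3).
r_2 = 25 (mod 27)

Hensel's recurrence: r_{i+1} = r_i − f(r_i)·(f′(r_i))^{-1} mod 3^{i+2}, with f′(x) = 2x. Iterate:
  r_0 = 1 (mod 3)
  r_1 = 7 (mod 9)
  r_2 = 25 (mod 27)
Final: r_2 = 25, and one checks f(r_2) ≡ 0 mod 3^3.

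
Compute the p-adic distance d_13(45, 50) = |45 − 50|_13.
d_13(45, 50) = 1

Step 1 — x − y = 45 − 50 = -5. Step 2 — v_13(-5) = 0 (factor: -5 = −(13^0 · 5); the sign does not affect v_p). Step 3 — |x − y|_13 = 13^{0} = 1.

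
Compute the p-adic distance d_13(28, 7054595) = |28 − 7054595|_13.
d_13(28, 7054595) = 1/371293

Step 1 — x − y = 28 − 7054595 = -7054567. Step 2 — v_13(-7054567) = 5 (factor: -7054567 = −(13^5 · 19); the sign does not affect v_p). Step 3 — |x − y|_13 = 13^{-5} = 1/371293.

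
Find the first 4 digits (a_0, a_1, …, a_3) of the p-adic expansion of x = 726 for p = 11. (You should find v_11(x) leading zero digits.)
(a_0, …, a_3) = (0, 0, 6, 0)

v_11(726) = 2, so a_0 = ... = a_1 = 0. Factor out: x = 11^2 · u with u = 6 a unit in ℤ_11. Expand u iteratively via a_{v+i} = u_i mod 11, u_{i+1} = (u_i − a_{v+i})/11:
  u_0 = 6;  a_2 = 6;  u_1 = (u_0 − 6)/11 = 0
  u_1 = 0;  a_3 = 0;  u_2 = (u_1 − 0)/11 = 0
Digits: (0, 0, 6, 0).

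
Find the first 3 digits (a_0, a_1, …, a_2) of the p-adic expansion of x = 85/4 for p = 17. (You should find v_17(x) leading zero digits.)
(a_0, …, a_2) = (0, 14, 12)

v_17(85/4) = 1, so a_0 = ... = a_0 = 0. Factor out: x = 17^1 · u with u = 5/4 a unit in ℤ_17. Expand u iteratively via a_{v+i} = u_i mod 17, u_{i+1} = (u_i − a_{v+i})/17:
  u_0 = 5/4;  a_1 = 14;  u_1 = (u_0 − 14)/17 = -3/4
  u_1 = -3/4;  a_2 = 12;  u_2 = (u_1 − 12)/17 = -3/4
Digits: (0, 14, 12).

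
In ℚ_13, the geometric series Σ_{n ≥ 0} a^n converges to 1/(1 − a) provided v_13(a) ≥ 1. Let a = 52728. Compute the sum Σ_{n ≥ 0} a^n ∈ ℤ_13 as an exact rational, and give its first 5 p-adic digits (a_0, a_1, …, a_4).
Σ a^n = 1/(1 − a) = -1/52727;  first 5 digits = (1, 0, 0, 11, 1)

v_13(a) = 3 ≥ 1, so the series converges in ℤ_13 to 1/(1 − a) = 1/(1 − 52728) = -1/52727. Expand this rational in ℤ_13: compute digits iteratively via d_i = x_i mod 13, x_{i+1} = (x_i − d_i)/13. The first 5 digits are (1, 0, 0, 11, 1).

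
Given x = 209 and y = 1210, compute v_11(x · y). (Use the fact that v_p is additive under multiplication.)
v_11(252890) = 3

v_p(x) = 1 (factor: 209 = 11^1 · 19); v_p(y) = 2 (factor: 1210 = 11^2 · 10). Additivity: v_p(xy) = v_p(x) + v_p(y) = 1 + 2 = 3. (Direct check: xy = 252890 = 11^3 · (190).)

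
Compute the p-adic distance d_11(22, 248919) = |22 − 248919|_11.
d_11(22, 248919) = 1/14641

Step 1 — x − y = 22 − 248919 = -248897. Step 2 — v_11(-248897) = 4 (factor: -248897 = −(11^4 · 17); the sign does not affect v_p). Step 3 — |x − y|_11 = 11^{-4} = 1/14641.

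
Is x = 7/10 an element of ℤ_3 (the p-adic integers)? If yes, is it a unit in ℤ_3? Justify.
x ∈ ℤ_3^× (unit); v_3(x) = 0

ℤ_3 = {x ∈ ℚ_3 : v_3(x) ≥ 0} and ℤ_3^× = {x ∈ ℤ_3 : v_3(x) = 0}. Here v_3(7/10) = v_3(num) − v_3(den) = 0; compare against these criteria.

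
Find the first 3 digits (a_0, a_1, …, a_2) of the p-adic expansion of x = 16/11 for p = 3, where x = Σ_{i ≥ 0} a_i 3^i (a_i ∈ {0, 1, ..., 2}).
(a_0, …, a_2) = (2, 2, 2)

v_3(16/11) = 0 (numerator and denominator both coprime to 3), so x ∈ ℤ_3^×. Compute digits iteratively via a_i = x_i mod 3, x_{i+1} = (x_i − a_i)/3, with x_0 = x:
  x_0 = 16/11;  a_0 = 2;  x_1 = (x_0 − 2)/3 = -2/11
  x_1 = -2/11;  a_1 = 2;  x_2 = (x_1 − 2)/3 = -8/11
  x_2 = -8/11;  a_2 = 2;  x_3 = (x_2 − 2)/3 = -10/11
Digits: (2, 2, 2).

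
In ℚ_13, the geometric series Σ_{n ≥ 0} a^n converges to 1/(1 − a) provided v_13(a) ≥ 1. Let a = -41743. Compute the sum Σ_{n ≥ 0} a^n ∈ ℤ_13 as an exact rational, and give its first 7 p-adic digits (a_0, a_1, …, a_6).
Σ a^n = 1/(1 − a) = 1/41744;  first 7 digits = (1, 0, 0, 7, 11, 12, 9)

v_13(a) = 3 ≥ 1, so the series converges in ℤ_13 to 1/(1 − a) = 1/(1 − (-41743)) = 1/41744. Expand this rational in ℤ_13: compute digits iteratively via d_i = x_i mod 13, x_{i+1} = (x_i − d_i)/13. The first 7 digits are (1, 0, 0, 7, 11, 12, 9).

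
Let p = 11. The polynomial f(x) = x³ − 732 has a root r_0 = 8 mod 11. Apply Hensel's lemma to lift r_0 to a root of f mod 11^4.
r_3 = 4287 (mod 14641)

Hensel: r_{i+1} = r_i − f(r_i)/f′(r_i) mod 11^{i+2}, where f′(x) = 3x². Iterate:
  r_0 = 8 (mod 11)
  r_1 = 52 (mod 121)
  r_2 = 294 (mod 1331)
  r_3 = 4287 (mod 14641)
Final: r = 4287 with f(r) ≡ 0 mod 11^4.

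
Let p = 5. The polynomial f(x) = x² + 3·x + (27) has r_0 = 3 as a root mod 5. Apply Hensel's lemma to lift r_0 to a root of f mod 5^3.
r_2 = 23 (mod 125)

Hensel: r_{i+1} = r_i − f(r_i)·(f′(r_i))^{-1} mod 5^{i+2}, f′(x) = 2x + 3. Iterate:
  r_0 = 3 (mod 5)
  r_1 = 23 (mod 25)
  r_2 = 23 (mod 125)
Final: r = 23 satisfies f(r) ≡ 0 mod 5^3.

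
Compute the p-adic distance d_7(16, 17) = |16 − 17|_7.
d_7(16, 17) = 1

Step 1 — x − y = 16 − 17 = -1. Step 2 — v_7(-1) = 0 (factor: -1 = −(7^0 · 1); the sign does not affect v_p). Step 3 — |x − y|_7 = 7^{0} = 1.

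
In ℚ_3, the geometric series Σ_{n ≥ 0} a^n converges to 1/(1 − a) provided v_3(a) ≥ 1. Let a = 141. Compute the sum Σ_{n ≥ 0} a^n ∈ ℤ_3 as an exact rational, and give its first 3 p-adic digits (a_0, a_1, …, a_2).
Σ a^n = 1/(1 − a) = -1/140;  first 3 digits = (1, 2, 1)

v_3(a) = 1 ≥ 1, so the series converges in ℤ_3 to 1/(1 − a) = 1/(1 − 141) = -1/140. Expand this rational in ℤ_3: compute digits iteratively via d_i = x_i mod 3, x_{i+1} = (x_i − d_i)/3. The first 3 digits are (1, 2, 1).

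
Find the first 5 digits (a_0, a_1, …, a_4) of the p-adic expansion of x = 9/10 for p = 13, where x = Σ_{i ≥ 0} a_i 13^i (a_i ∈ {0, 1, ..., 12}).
(a_0, …, a_4) = (10, 11, 3, 1, 9)

v_13(9/10) = 0 (numerator and denominator both coprime to 13), so x ∈ ℤ_13^×. Compute digits iteratively via a_i = x_i mod 13, x_{i+1} = (x_i − a_i)/13, with x_0 = x:
  x_0 = 9/10;  a_0 = 10;  x_1 = (x_0 − 10)/13 = -7/10
  x_1 = -7/10;  a_1 = 11;  x_2 = (x_1 − 11)/13 = -9/10
  x_2 = -9/10;  a_2 = 3;  x_3 = (x_2 − 3)/13 = -3/10
  x_3 = -3/10;  a_3 = 1;  x_4 = (x_3 − 1)/13 = -1/10
  x_4 = -1/10;  a_4 = 9;  x_5 = (x_4 − 9)/13 = -7/10
Digits: (10, 11, 3, 1, 9).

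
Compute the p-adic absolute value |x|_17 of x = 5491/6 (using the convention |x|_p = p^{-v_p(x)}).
|5491/6|_17 = 1/289

Step 1 — compute v_17(x) by factoring powers of 17 out of the numerator and denominator: v_17(5491/6) = 2. Step 2 — apply |x|_p = p^{-v_p(x)} = 17^{-2} = 1/289.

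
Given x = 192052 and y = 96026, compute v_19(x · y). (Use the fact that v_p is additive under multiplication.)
v_19(18441985352) = 6

v_p(x) = 3 (factor: 192052 = 19^3 · 28); v_p(y) = 3 (factor: 96026 = 19^3 · 14). Additivity: v_p(xy) = v_p(x) + v_p(y) = 3 + 3 = 6. (Direct check: xy = 18441985352 = 19^6 · (392).)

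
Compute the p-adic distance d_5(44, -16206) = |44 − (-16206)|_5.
d_5(44, -16206) = 1/625

Step 1 — x − y = 44 − (-16206) = 16250. Step 2 — v_5(16250) = 4 (factor: 16250 = (5^4 · 26); the sign does not affect v_p). Step 3 — |x − y|_5 = 5^{-4} = 1/625.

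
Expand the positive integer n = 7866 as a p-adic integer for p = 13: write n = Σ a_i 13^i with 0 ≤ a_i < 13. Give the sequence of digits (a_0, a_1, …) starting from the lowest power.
(a_0, a_1, …) = (1, 7, 7, 3)

Repeated division by 13 gives the digits low-to-high: 7866 = 1 + 7·13^1 + 7·13^2 + 3·13^3. Digit sequence: (1, 7, 7, 3).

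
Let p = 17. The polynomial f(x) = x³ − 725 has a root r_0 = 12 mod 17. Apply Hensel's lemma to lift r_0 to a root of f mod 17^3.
r_2 = 3089 (mod 4913)

Hensel: r_{i+1} = r_i − f(r_i)/f′(r_i) mod 17^{i+2}, where f′(x) = 3x². Iterate:
  r_0 = 12 (mod 17)
  r_1 = 199 (mod 289)
  r_2 = 3089 (mod 4913)
Final: r = 3089 with f(r) ≡ 0 mod 17^3.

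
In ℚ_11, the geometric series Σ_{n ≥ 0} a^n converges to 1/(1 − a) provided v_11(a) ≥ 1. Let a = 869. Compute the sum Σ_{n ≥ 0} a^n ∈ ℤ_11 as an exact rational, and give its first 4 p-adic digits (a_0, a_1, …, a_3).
Σ a^n = 1/(1 − a) = -1/868;  first 4 digits = (1, 2, 0, 4)

v_11(a) = 1 ≥ 1, so the series converges in ℤ_11 to 1/(1 − a) = 1/(1 − 869) = -1/868. Expand this rational in ℤ_11: compute digits iteratively via d_i = x_i mod 11, x_{i+1} = (x_i − d_i)/11. The first 4 digits are (1, 2, 0, 4).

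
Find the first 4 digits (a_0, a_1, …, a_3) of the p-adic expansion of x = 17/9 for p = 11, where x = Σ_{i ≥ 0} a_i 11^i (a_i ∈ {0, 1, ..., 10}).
(a_0, …, a_3) = (8, 8, 9, 4)

v_11(17/9) = 0 (numerator and denominator both coprime to 11), so x ∈ ℤ_11^×. Compute digits iteratively via a_i = x_i mod 11, x_{i+1} = (x_i − a_i)/11, with x_0 = x:
  x_0 = 17/9;  a_0 = 8;  x_1 = (x_0 − 8)/11 = -5/9
  x_1 = -5/9;  a_1 = 8;  x_2 = (x_1 − 8)/11 = -7/9
  x_2 = -7/9;  a_2 = 9;  x_3 = (x_2 − 9)/11 = -8/9
  x_3 = -8/9;  a_3 = 4;  x_4 = (x_3 − 4)/11 = -4/9
Digits: (8, 8, 9, 4).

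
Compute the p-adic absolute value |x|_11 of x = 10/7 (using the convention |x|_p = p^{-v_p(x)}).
|10/7|_11 = 1

Step 1 — compute v_11(x) by factoring powers of 11 out of the numerator and denominator: v_11(10/7) = 0. Step 2 — apply |x|_p = p^{-v_p(x)} = 11^{0} = 1.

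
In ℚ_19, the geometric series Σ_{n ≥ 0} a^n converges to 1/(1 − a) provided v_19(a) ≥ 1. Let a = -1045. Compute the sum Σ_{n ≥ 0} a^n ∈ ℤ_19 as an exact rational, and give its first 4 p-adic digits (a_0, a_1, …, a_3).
Σ a^n = 1/(1 − a) = 1/1046;  first 4 digits = (1, 2, 1, 15)

v_19(a) = 1 ≥ 1, so the series converges in ℤ_19 to 1/(1 − a) = 1/(1 − (-1045)) = 1/1046. Expand this rational in ℤ_19: compute digits iteratively via d_i = x_i mod 19, x_{i+1} = (x_i − d_i)/19. The first 4 digits are (1, 2, 1, 15).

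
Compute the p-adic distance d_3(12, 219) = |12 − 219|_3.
d_3(12, 219) = 1/9

Step 1 — x − y = 12 − 219 = -207. Step 2 — v_3(-207) = 2 (factor: -207 = −(3^2 · 23); the sign does not affect v_p). Step 3 — |x − y|_3 = 3^{-2} = 1/9.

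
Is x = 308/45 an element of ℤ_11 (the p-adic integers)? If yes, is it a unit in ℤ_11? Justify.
x ∈ ℤ_11 but not a unit; v_11(x) = 1 > 0

ℤ_11 = {x ∈ ℚ_11 : v_11(x) ≥ 0} and ℤ_11^× = {x ∈ ℤ_11 : v_11(x) = 0}. Here v_11(308/45) = v_11(num) − v_11(den) = 1; compare against these criteria.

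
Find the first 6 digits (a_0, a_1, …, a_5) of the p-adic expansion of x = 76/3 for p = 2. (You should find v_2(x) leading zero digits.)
(a_0, …, a_5) = (0, 0, 1, 0, 0, 0)

v_2(76/3) = 2, so a_0 = ... = a_1 = 0. Factor out: x = 2^2 · u with u = 19/3 a unit in ℤ_2. Expand u iteratively via a_{v+i} = u_i mod 2, u_{i+1} = (u_i − a_{v+i})/2:
  u_0 = 19/3;  a_2 = 1;  u_1 = (u_0 − 1)/2 = 8/3
  u_1 = 8/3;  a_3 = 0;  u_2 = (u_1 − 0)/2 = 4/3
  u_2 = 4/3;  a_4 = 0;  u_3 = (u_2 − 0)/2 = 2/3
  u_3 = 2/3;  a_5 = 0;  u_4 = (u_3 − 0)/2 = 1/3
Digits: (0, 0, 1, 0, 0, 0).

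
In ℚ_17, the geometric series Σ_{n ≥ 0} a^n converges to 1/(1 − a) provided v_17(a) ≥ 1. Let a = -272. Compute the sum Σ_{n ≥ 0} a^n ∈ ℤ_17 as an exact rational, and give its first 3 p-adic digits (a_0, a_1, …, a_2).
Σ a^n = 1/(1 − a) = 1/273;  first 3 digits = (1, 1, 0)

v_17(a) = 1 ≥ 1, so the series converges in ℤ_17 to 1/(1 − a) = 1/(1 − (-272)) = 1/273. Expand this rational in ℤ_17: compute digits iteratively via d_i = x_i mod 17, x_{i+1} = (x_i − d_i)/17. The first 3 digits are (1, 1, 0).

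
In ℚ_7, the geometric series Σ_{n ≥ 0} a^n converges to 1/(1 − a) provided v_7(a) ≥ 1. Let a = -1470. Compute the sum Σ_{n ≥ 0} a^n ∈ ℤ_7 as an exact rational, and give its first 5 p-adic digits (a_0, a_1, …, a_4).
Σ a^n = 1/(1 − a) = 1/1471;  first 5 digits = (1, 0, 5, 2, 3)

v_7(a) = 2 ≥ 1, so the series converges in ℤ_7 to 1/(1 − a) = 1/(1 − (-1470)) = 1/1471. Expand this rational in ℤ_7: compute digits iteratively via d_i = x_i mod 7, x_{i+1} = (x_i − d_i)/7. The first 5 digits are (1, 0, 5, 2, 3).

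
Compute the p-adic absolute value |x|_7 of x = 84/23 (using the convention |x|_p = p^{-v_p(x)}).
|84/23|_7 = 1/7

Step 1 — compute v_7(x) by factoring powers of 7 out of the numerator and denominator: v_7(84/23) = 1. Step 2 — apply |x|_p = p^{-v_p(x)} = 7^{-1} = 1/7.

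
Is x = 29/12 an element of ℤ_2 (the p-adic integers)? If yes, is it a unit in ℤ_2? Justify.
x ∉ ℤ_2 (v_2(x) = -2 < 0)

ℤ_2 = {x ∈ ℚ_2 : v_2(x) ≥ 0} and ℤ_2^× = {x ∈ ℤ_2 : v_2(x) = 0}. Here v_2(29/12) = v_2(num) − v_2(den) = -2; compare against these criteria.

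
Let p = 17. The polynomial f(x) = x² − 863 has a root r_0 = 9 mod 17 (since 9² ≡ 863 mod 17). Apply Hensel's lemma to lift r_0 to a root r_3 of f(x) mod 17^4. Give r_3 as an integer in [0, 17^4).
r_3 = 78532 (mod 83521)

Hensel's recurrence: r_{i+1} = r_i − f(r_i)·(f′(r_i))^{-1} mod 17^{i+2}, with f′(x) = 2x. Iterate:
  r_0 = 9 (mod 17)
  r_1 = 213 (mod 289)
  r_2 = 4837 (mod 4913)
  r_3 = 78532 (mod 83521)
Final: r_3 = 78532, and one checks f(r_3) ≡ 0 mod 17^4.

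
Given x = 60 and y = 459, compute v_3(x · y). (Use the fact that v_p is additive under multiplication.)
v_3(27540) = 4

v_p(x) = 1 (factor: 60 = 3^1 · 20); v_p(y) = 3 (factor: 459 = 3^3 · 17). Additivity: v_p(xy) = v_p(x) + v_p(y) = 1 + 3 = 4. (Direct check: xy = 27540 = 3^4 · (340).)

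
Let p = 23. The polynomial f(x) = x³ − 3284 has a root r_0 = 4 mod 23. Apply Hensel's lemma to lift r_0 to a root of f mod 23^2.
r_1 = 27 (mod 529)

Hensel: r_{i+1} = r_i − f(r_i)/f′(r_i) mod 23^{i+2}, where f′(x) = 3x². Iterate:
  r_0 = 4 (mod 23)
  r_1 = 27 (mod 529)
Final: r = 27 with f(r) ≡ 0 mod 23^2.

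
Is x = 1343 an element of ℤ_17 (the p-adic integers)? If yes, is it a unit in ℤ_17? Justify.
x ∈ ℤ_17 but not a unit; v_17(x) = 1 > 0

ℤ_17 = {x ∈ ℚ_17 : v_17(x) ≥ 0} and ℤ_17^× = {x ∈ ℤ_17 : v_17(x) = 0}. Here v_17(1343) = v_17(num) − v_17(den) = 1; compare against these criteria.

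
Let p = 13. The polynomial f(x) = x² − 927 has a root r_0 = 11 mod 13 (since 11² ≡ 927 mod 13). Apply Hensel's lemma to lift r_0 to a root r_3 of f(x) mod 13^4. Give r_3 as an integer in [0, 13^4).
r_3 = 4119 (mod 28561)

Hensel's recurrence: r_{i+1} = r_i − f(r_i)·(f′(r_i))^{-1} mod 13^{i+2}, with f′(x) = 2x. Iterate:
  r_0 = 11 (mod 13)
  r_1 = 63 (mod 169)
  r_2 = 1922 (mod 2197)
  r_3 = 4119 (mod 28561)
Final: r_3 = 4119, and one checks f(r_3) ≡ 0 mod 13^4.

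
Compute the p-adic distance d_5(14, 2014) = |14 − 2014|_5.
d_5(14, 2014) = 1/125

Step 1 — x − y = 14 − 2014 = -2000. Step 2 — v_5(-2000) = 3 (factor: -2000 = −(5^3 · 16); the sign does not affect v_p). Step 3 — |x − y|_5 = 5^{-3} = 1/125.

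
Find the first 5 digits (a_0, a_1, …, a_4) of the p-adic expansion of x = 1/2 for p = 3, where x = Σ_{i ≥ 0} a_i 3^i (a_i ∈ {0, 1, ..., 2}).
(a_0, …, a_4) = (2, 1, 1, 1, 1)

v_3(1/2) = 0 (numerator and denominator both coprime to 3), so x ∈ ℤ_3^×. Compute digits iteratively via a_i = x_i mod 3, x_{i+1} = (x_i − a_i)/3, with x_0 = x:
  x_0 = 1/2;  a_0 = 2;  x_1 = (x_0 − 2)/3 = -1/2
  x_1 = -1/2;  a_1 = 1;  x_2 = (x_1 − 1)/3 = -1/2
  x_2 = -1/2;  a_2 = 1;  x_3 = (x_2 − 1)/3 = -1/2
  x_3 = -1/2;  a_3 = 1;  x_4 = (x_3 − 1)/3 = -1/2
  x_4 = -1/2;  a_4 = 1;  x_5 = (x_4 − 1)/3 = -1/2
Digits: (2, 1, 1, 1, 1).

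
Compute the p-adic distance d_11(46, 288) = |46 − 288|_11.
d_11(46, 288) = 1/121

Step 1 — x − y = 46 − 288 = -242. Step 2 — v_11(-242) = 2 (factor: -242 = −(11^2 · 2); the sign does not affect v_p). Step 3 — |x − y|_11 = 11^{-2} = 1/121.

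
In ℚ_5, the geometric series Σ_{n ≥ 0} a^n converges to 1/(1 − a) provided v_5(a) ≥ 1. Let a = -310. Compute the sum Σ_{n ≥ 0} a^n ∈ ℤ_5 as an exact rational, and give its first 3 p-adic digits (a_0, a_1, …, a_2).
Σ a^n = 1/(1 − a) = 1/311;  first 3 digits = (1, 3, 1)

v_5(a) = 1 ≥ 1, so the series converges in ℤ_5 to 1/(1 − a) = 1/(1 − (-310)) = 1/311. Expand this rational in ℤ_5: compute digits iteratively via d_i = x_i mod 5, x_{i+1} = (x_i − d_i)/5. The first 3 digits are (1, 3, 1).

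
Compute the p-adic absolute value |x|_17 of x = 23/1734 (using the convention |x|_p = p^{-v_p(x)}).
|23/1734|_17 = 289

Step 1 — compute v_17(x) by factoring powers of 17 out of the numerator and denominator: v_17(23/1734) = -2. Step 2 — apply |x|_p = p^{-v_p(x)} = 17^{2} = 289.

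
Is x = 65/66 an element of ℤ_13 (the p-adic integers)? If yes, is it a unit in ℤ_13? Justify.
x ∈ ℤ_13 but not a unit; v_13(x) = 1 > 0

ℤ_13 = {x ∈ ℚ_13 : v_13(x) ≥ 0} and ℤ_13^× = {x ∈ ℤ_13 : v_13(x) = 0}. Here v_13(65/66) = v_13(num) − v_13(den) = 1; compare against these criteria.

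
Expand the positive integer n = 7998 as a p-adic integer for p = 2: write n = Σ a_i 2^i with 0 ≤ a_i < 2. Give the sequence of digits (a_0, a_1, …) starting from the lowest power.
(a_0, a_1, …) = (0, 1, 1, 1, 1, 1, 0, 0, 1, 1, 1, 1, 1)

Repeated division by 2 gives the digits low-to-high: 7998 = 1·2^1 + 1·2^2 + 1·2^3 + 1·2^4 + 1·2^5 + 1·2^8 + 1·2^9 + 1·2^10 + 1·2^11 + 1·2^12. Digit sequence: (0, 1, 1, 1, 1, 1, 0, 0, 1, 1, 1, 1, 1).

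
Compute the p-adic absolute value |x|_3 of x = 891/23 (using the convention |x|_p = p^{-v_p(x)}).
|891/23|_3 = 1/81

Step 1 — compute v_3(x) by factoring powers of 3 out of the numerator and denominator: v_3(891/23) = 4. Step 2 — apply |x|_p = p^{-v_p(x)} = 3^{-4} = 1/81.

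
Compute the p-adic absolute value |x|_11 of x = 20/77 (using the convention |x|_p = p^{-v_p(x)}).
|20/77|_11 = 11

Step 1 — compute v_11(x) by factoring powers of 11 out of the numerator and denominator: v_11(20/77) = -1. Step 2 — apply |x|_p = p^{-v_p(x)} = 11^{1} = 11.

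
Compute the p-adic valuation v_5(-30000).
v_5(-30000) = 4

v_5(n) is the largest exponent k such that 5^k divides n. Factor out: -30000 = -5^4 · 48. (Sign doesn't affect v_p.) So v_5(-30000) = 4.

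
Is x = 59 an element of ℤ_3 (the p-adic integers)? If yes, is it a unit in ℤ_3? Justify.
x ∈ ℤ_3^× (unit); v_3(x) = 0

ℤ_3 = {x ∈ ℚ_3 : v_3(x) ≥ 0} and ℤ_3^× = {x ∈ ℤ_3 : v_3(x) = 0}. Here v_3(59) = v_3(num) − v_3(den) = 0; compare against these criteria.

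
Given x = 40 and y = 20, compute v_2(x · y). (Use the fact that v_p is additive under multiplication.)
v_2(800) = 5

v_p(x) = 3 (factor: 40 = 2^3 · 5); v_p(y) = 2 (factor: 20 = 2^2 · 5). Additivity: v_p(xy) = v_p(x) + v_p(y) = 3 + 2 = 5. (Direct check: xy = 800 = 2^5 · (25).)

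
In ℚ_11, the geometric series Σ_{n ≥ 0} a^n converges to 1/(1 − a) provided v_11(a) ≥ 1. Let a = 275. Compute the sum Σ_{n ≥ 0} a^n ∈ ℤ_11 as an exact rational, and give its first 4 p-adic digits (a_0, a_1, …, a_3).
Σ a^n = 1/(1 − a) = -1/274;  first 4 digits = (1, 3, 0, 7)

v_11(a) = 1 ≥ 1, so the series converges in ℤ_11 to 1/(1 − a) = 1/(1 − 275) = -1/274. Expand this rational in ℤ_11: compute digits iteratively via d_i = x_i mod 11, x_{i+1} = (x_i − d_i)/11. The first 4 digits are (1, 3, 0, 7).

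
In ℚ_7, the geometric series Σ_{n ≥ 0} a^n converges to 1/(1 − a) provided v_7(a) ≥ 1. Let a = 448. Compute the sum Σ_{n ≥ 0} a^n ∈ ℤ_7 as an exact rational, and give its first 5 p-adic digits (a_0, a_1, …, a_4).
Σ a^n = 1/(1 − a) = -1/447;  first 5 digits = (1, 1, 3, 6, 6)

v_7(a) = 1 ≥ 1, so the series converges in ℤ_7 to 1/(1 − a) = 1/(1 − 448) = -1/447. Expand this rational in ℤ_7: compute digits iteratively via d_i = x_i mod 7, x_{i+1} = (x_i − d_i)/7. The first 5 digits are (1, 1, 3, 6, 6).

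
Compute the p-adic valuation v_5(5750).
v_5(5750) = 3

v_5(n) is the largest exponent k such that 5^k divides n. Factor out: 5750 = 5^3 · 46. (Sign doesn't affect v_p.) So v_5(5750) = 3.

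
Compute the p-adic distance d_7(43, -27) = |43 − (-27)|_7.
d_7(43, -27) = 1/7

Step 1 — x − y = 43 − (-27) = 70. Step 2 — v_7(70) = 1 (factor: 70 = (7^1 · 10); the sign does not affect v_p). Step 3 — |x − y|_7 = 7^{-1} = 1/7.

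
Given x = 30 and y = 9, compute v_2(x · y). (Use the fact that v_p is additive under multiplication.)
v_2(270) = 1

v_p(x) = 1 (factor: 30 = 2^1 · 15); v_p(y) = 0 (factor: 9 = 2^0 · 9). Additivity: v_p(xy) = v_p(x) + v_p(y) = 1 + 0 = 1. (Direct check: xy = 270 = 2^1 · (135).)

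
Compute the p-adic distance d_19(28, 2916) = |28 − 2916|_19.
d_19(28, 2916) = 1/361

Step 1 — x − y = 28 − 2916 = -2888. Step 2 — v_19(-2888) = 2 (factor: -2888 = −(19^2 · 8); the sign does not affect v_p). Step 3 — |x − y|_19 = 19^{-2} = 1/361.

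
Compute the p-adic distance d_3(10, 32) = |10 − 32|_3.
d_3(10, 32) = 1

Step 1 — x − y = 10 − 32 = -22. Step 2 — v_3(-22) = 0 (factor: -22 = −(3^0 · 22); the sign does not affect v_p). Step 3 — |x − y|_3 = 3^{0} = 1.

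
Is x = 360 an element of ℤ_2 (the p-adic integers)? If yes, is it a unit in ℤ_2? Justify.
x ∈ ℤ_2 but not a unit; v_2(x) = 3 > 0

ℤ_2 = {x ∈ ℚ_2 : v_2(x) ≥ 0} and ℤ_2^× = {x ∈ ℤ_2 : v_2(x) = 0}. Here v_2(360) = v_2(num) − v_2(den) = 3; compare against these criteria.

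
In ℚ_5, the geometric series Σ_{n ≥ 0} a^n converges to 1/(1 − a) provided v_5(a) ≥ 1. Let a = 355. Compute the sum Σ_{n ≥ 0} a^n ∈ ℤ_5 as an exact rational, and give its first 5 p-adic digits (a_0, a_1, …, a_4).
Σ a^n = 1/(1 − a) = -1/354;  first 5 digits = (1, 1, 0, 2, 0)

v_5(a) = 1 ≥ 1, so the series converges in ℤ_5 to 1/(1 − a) = 1/(1 − 355) = -1/354. Expand this rational in ℤ_5: compute digits iteratively via d_i = x_i mod 5, x_{i+1} = (x_i − d_i)/5. The first 5 digits are (1, 1, 0, 2, 0).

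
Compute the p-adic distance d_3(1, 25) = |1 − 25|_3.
d_3(1, 25) = 1/3

Step 1 — x − y = 1 − 25 = -24. Step 2 — v_3(-24) = 1 (factor: -24 = −(3^1 · 8); the sign does not affect v_p). Step 3 — |x − y|_3 = 3^{-1} = 1/3.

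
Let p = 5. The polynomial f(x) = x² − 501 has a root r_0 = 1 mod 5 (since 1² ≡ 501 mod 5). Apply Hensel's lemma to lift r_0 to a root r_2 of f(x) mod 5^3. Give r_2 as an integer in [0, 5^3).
r_2 = 1 (mod 125)

Hensel's recurrence: r_{i+1} = r_i − f(r_i)·(f′(r_i))^{-1} mod 5^{i+2}, with f′(x) = 2x. Iterate:
  r_0 = 1 (mod 5)
  r_1 = 1 (mod 25)
  r_2 = 1 (mod 125)
Final: r_2 = 1, and one checks f(r_2) ≡ 0 mod 5^3.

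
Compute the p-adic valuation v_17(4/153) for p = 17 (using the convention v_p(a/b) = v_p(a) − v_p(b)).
v_17(4/153) = -1

Factor powers of 17 from the numerator and denominator of the reduced fraction: 4 = 17^0 · 4 and 153 = 17^1 · 9. Apply v_p(a/b) = v_p(a) − v_p(b): v_17(4/153) = 0 − 1 = -1.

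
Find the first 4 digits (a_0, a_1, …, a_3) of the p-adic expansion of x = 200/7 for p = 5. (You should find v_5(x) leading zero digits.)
(a_0, …, a_3) = (0, 0, 4, 3)

v_5(200/7) = 2, so a_0 = ... = a_1 = 0. Factor out: x = 5^2 · u with u = 8/7 a unit in ℤ_5. Expand u iteratively via a_{v+i} = u_i mod 5, u_{i+1} = (u_i − a_{v+i})/5:
  u_0 = 8/7;  a_2 = 4;  u_1 = (u_0 − 4)/5 = -4/7
  u_1 = -4/7;  a_3 = 3;  u_2 = (u_1 − 3)/5 = -5/7
Digits: (0, 0, 4, 3).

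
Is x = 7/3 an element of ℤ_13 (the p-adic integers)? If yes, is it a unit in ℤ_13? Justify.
x ∈ ℤ_13^× (unit); v_13(x) = 0

ℤ_13 = {x ∈ ℚ_13 : v_13(x) ≥ 0} and ℤ_13^× = {x ∈ ℤ_13 : v_13(x) = 0}. Here v_13(7/3) = v_13(num) − v_13(den) = 0; compare against these criteria.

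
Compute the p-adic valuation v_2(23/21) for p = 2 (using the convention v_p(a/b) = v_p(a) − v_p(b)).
v_2(23/21) = 0

Factor powers of 2 from the numerator and denominator of the reduced fraction: 23 = 2^0 · 23 and 21 = 2^0 · 21. Apply v_p(a/b) = v_p(a) − v_p(b): v_2(23/21) = 0 − 0 = 0.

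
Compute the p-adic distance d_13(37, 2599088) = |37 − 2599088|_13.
d_13(37, 2599088) = 1/371293

Step 1 — x − y = 37 − 2599088 = -2599051. Step 2 — v_13(-2599051) = 5 (factor: -2599051 = −(13^5 · 7); the sign does not affect v_p). Step 3 — |x − y|_13 = 13^{-5} = 1/371293.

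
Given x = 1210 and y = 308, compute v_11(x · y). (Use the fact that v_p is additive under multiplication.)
v_11(372680) = 3

v_p(x) = 2 (factor: 1210 = 11^2 · 10); v_p(y) = 1 (factor: 308 = 11^1 · 28). Additivity: v_p(xy) = v_p(x) + v_p(y) = 2 + 1 = 3. (Direct check: xy = 372680 = 11^3 · (280).)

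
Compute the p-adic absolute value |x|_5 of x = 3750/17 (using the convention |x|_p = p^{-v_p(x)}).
|3750/17|_5 = 1/625

Step 1 — compute v_5(x) by factoring powers of 5 out of the numerator and denominator: v_5(3750/17) = 4. Step 2 — apply |x|_p = p^{-v_p(x)} = 5^{-4} = 1/625.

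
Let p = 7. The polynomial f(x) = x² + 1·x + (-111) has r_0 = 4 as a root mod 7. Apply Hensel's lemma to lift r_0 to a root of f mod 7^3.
r_2 = 270 (mod 343)

Hensel: r_{i+1} = r_i − f(r_i)·(f′(r_i))^{-1} mod 7^{i+2}, f′(x) = 2x + 1. Iterate:
  r_0 = 4 (mod 7)
  r_1 = 25 (mod 49)
  r_2 = 270 (mod 343)
Final: r = 270 satisfies f(r) ≡ 0 mod 7^3.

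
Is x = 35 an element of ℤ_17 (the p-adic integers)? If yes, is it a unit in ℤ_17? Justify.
x ∈ ℤ_17^× (unit); v_17(x) = 0

ℤ_17 = {x ∈ ℚ_17 : v_17(x) ≥ 0} and ℤ_17^× = {x ∈ ℤ_17 : v_17(x) = 0}. Here v_17(35) = v_17(num) − v_17(den) = 0; compare against these criteria.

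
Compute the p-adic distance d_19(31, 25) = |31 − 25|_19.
d_19(31, 25) = 1

Step 1 — x − y = 31 − 25 = 6. Step 2 — v_19(6) = 0 (factor: 6 = (19^0 · 6); the sign does not affect v_p). Step 3 — |x − y|_19 = 19^{0} = 1.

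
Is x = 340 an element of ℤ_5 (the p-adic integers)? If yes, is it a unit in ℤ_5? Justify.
x ∈ ℤ_5 but not a unit; v_5(x) = 1 > 0

ℤ_5 = {x ∈ ℚ_5 : v_5(x) ≥ 0} and ℤ_5^× = {x ∈ ℤ_5 : v_5(x) = 0}. Here v_5(340) = v_5(num) − v_5(den) = 1; compare against these criteria.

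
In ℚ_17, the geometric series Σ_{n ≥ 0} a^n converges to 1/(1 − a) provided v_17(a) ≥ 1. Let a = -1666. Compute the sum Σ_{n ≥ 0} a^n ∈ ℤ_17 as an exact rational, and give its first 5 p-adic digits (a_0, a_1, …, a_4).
Σ a^n = 1/(1 − a) = 1/1667;  first 5 digits = (1, 4, 10, 16, 4)

v_17(a) = 1 ≥ 1, so the series converges in ℤ_17 to 1/(1 − a) = 1/(1 − (-1666)) = 1/1667. Expand this rational in ℤ_17: compute digits iteratively via d_i = x_i mod 17, x_{i+1} = (x_i − d_i)/17. The first 5 digits are (1, 4, 10, 16, 4).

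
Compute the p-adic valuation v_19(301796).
v_19(301796) = 3

v_19(n) is the largest exponent k such that 19^k divides n. Factor out: 301796 = 19^3 · 44. (Sign doesn't affect v_p.) So v_19(301796) = 3.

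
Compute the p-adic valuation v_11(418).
v_11(418) = 1

v_11(n) is the largest exponent k such that 11^k divides n. Factor out: 418 = 11^1 · 38. (Sign doesn't affect v_p.) So v_11(418) = 1.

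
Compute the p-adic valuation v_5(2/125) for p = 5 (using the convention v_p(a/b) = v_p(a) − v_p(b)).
v_5(2/125) = -3

Factor powers of 5 from the numerator and denominator of the reduced fraction: 2 = 5^0 · 2 and 125 = 5^3 · 1. Apply v_p(a/b) = v_p(a) − v_p(b): v_5(2/125) = 0 − 3 = -3.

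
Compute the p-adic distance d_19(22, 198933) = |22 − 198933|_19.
d_19(22, 198933) = 1/6859

Step 1 — x − y = 22 − 198933 = -198911. Step 2 — v_19(-198911) = 3 (factor: -198911 = −(19^3 · 29); the sign does not affect v_p). Step 3 — |x − y|_19 = 19^{-3} = 1/6859.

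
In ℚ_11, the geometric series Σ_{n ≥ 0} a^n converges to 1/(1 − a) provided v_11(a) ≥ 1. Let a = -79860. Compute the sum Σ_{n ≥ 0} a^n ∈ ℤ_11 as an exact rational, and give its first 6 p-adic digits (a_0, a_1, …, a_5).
Σ a^n = 1/(1 − a) = 1/79861;  first 6 digits = (1, 0, 0, 6, 5, 10)

v_11(a) = 3 ≥ 1, so the series converges in ℤ_11 to 1/(1 − a) = 1/(1 − (-79860)) = 1/79861. Expand this rational in ℤ_11: compute digits iteratively via d_i = x_i mod 11, x_{i+1} = (x_i − d_i)/11. The first 6 digits are (1, 0, 0, 6, 5, 10).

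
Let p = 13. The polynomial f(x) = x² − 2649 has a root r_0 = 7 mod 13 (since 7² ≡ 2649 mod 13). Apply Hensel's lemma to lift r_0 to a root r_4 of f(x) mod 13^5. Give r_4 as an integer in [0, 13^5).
r_4 = 17310 (mod 371293)

Hensel's recurrence: r_{i+1} = r_i − f(r_i)·(f′(r_i))^{-1} mod 13^{i+2}, with f′(x) = 2x. Iterate:
  r_0 = 7 (mod 13)
  r_1 = 72 (mod 169)
  r_2 = 1931 (mod 2197)
  r_3 = 17310 (mod 28561)
  r_4 = 17310 (mod 371293)
Final: r_4 = 17310, and one checks f(r_4) ≡ 0 mod 13^5.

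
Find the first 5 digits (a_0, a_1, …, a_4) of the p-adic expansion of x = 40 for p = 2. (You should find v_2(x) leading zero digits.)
(a_0, …, a_4) = (0, 0, 0, 1, 0)

v_2(40) = 3, so a_0 = ... = a_2 = 0. Factor out: x = 2^3 · u with u = 5 a unit in ℤ_2. Expand u iteratively via a_{v+i} = u_i mod 2, u_{i+1} = (u_i − a_{v+i})/2:
  u_0 = 5;  a_3 = 1;  u_1 = (u_0 − 1)/2 = 2
  u_1 = 2;  a_4 = 0;  u_2 = (u_1 − 0)/2 = 1
Digits: (0, 0, 0, 1, 0).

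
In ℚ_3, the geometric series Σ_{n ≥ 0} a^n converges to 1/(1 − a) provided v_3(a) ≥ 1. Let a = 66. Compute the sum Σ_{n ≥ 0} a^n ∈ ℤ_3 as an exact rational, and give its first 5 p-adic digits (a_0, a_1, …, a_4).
Σ a^n = 1/(1 − a) = -1/65;  first 5 digits = (1, 1, 2, 2, 1)

v_3(a) = 1 ≥ 1, so the series converges in ℤ_3 to 1/(1 − a) = 1/(1 − 66) = -1/65. Expand this rational in ℤ_3: compute digits iteratively via d_i = x_i mod 3, x_{i+1} = (x_i − d_i)/3. The first 5 digits are (1, 1, 2, 2, 1).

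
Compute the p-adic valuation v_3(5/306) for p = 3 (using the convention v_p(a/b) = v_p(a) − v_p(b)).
v_3(5/306) = -2

Factor powers of 3 from the numerator and denominator of the reduced fraction: 5 = 3^0 · 5 and 306 = 3^2 · 34. Apply v_p(a/b) = v_p(a) − v_p(b): v_3(5/306) = 0 − 2 = -2.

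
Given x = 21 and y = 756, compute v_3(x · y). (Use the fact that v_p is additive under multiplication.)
v_3(15876) = 4

v_p(x) = 1 (factor: 21 = 3^1 · 7); v_p(y) = 3 (factor: 756 = 3^3 · 28). Additivity: v_p(xy) = v_p(x) + v_p(y) = 1 + 3 = 4. (Direct check: xy = 15876 = 3^4 · (196).)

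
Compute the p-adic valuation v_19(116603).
v_19(116603) = 3

v_19(n) is the largest exponent k such that 19^k divides n. Factor out: 116603 = 19^3 · 17. (Sign doesn't affect v_p.) So v_19(116603) = 3.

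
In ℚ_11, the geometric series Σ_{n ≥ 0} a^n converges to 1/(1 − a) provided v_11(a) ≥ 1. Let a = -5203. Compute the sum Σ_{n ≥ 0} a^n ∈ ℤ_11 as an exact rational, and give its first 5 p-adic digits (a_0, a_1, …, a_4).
Σ a^n = 1/(1 − a) = 1/5204;  first 5 digits = (1, 0, 1, 7, 0)

v_11(a) = 2 ≥ 1, so the series converges in ℤ_11 to 1/(1 − a) = 1/(1 − (-5203)) = 1/5204. Expand this rational in ℤ_11: compute digits iteratively via d_i = x_i mod 11, x_{i+1} = (x_i − d_i)/11. The first 5 digits are (1, 0, 1, 7, 0).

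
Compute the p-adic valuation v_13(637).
v_13(637) = 1

v_13(n) is the largest exponent k such that 13^k divides n. Factor out: 637 = 13^1 · 49. (Sign doesn't affect v_p.) So v_13(637) = 1.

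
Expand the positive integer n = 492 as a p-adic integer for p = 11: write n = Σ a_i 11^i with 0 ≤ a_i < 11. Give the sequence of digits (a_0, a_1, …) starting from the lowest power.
(a_0, a_1, …) = (8, 0, 4)

Repeated division by 11 gives the digits low-to-high: 492 = 8 + 4·11^2. Digit sequence: (8, 0, 4).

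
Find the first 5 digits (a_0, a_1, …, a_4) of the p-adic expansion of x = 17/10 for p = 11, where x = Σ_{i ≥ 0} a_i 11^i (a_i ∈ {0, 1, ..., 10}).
(a_0, …, a_4) = (5, 3, 3, 3, 3)

v_11(17/10) = 0 (numerator and denominator both coprime to 11), so x ∈ ℤ_11^×. Compute digits iteratively via a_i = x_i mod 11, x_{i+1} = (x_i − a_i)/11, with x_0 = x:
  x_0 = 17/10;  a_0 = 5;  x_1 = (x_0 − 5)/11 = -3/10
  x_1 = -3/10;  a_1 = 3;  x_2 = (x_1 − 3)/11 = -3/10
  x_2 = -3/10;  a_2 = 3;  x_3 = (x_2 − 3)/11 = -3/10
  x_3 = -3/10;  a_3 = 3;  x_4 = (x_3 − 3)/11 = -3/10
  x_4 = -3/10;  a_4 = 3;  x_5 = (x_4 − 3)/11 = -3/10
Digits: (5, 3, 3, 3, 3).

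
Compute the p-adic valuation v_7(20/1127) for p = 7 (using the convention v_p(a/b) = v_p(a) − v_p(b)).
v_7(20/1127) = -2

Factor powers of 7 from the numerator and denominator of the reduced fraction: 20 = 7^0 · 20 and 1127 = 7^2 · 23. Apply v_p(a/b) = v_p(a) − v_p(b): v_7(20/1127) = 0 − 2 = -2.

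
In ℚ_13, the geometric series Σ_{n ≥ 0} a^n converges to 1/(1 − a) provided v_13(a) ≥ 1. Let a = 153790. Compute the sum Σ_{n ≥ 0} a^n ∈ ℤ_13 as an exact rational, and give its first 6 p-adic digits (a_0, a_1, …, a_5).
Σ a^n = 1/(1 − a) = -1/153789;  first 6 digits = (1, 0, 0, 5, 5, 0)

v_13(a) = 3 ≥ 1, so the series converges in ℤ_13 to 1/(1 − a) = 1/(1 − 153790) = -1/153789. Expand this rational in ℤ_13: compute digits iteratively via d_i = x_i mod 13, x_{i+1} = (x_i − d_i)/13. The first 6 digits are (1, 0, 0, 5, 5, 0).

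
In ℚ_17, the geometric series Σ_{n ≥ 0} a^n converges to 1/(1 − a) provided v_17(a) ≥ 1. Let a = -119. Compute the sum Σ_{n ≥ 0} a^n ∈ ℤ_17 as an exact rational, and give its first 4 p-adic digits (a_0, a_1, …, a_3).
Σ a^n = 1/(1 − a) = 1/120;  first 4 digits = (1, 10, 14, 16)

v_17(a) = 1 ≥ 1, so the series converges in ℤ_17 to 1/(1 − a) = 1/(1 − (-119)) = 1/120. Expand this rational in ℤ_17: compute digits iteratively via d_i = x_i mod 17, x_{i+1} = (x_i − d_i)/17. The first 4 digits are (1, 10, 14, 16).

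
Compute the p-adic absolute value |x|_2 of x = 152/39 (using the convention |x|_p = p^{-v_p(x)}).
|152/39|_2 = 1/8

Step 1 — compute v_2(x) by factoring powers of 2 out of the numerator and denominator: v_2(152/39) = 3. Step 2 — apply |x|_p = p^{-v_p(x)} = 2^{-3} = 1/8.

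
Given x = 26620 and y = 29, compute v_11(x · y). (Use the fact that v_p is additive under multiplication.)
v_11(771980) = 3

v_p(x) = 3 (factor: 26620 = 11^3 · 20); v_p(y) = 0 (factor: 29 = 11^0 · 29). Additivity: v_p(xy) = v_p(x) + v_p(y) = 3 + 0 = 3. (Direct check: xy = 771980 = 11^3 · (580).)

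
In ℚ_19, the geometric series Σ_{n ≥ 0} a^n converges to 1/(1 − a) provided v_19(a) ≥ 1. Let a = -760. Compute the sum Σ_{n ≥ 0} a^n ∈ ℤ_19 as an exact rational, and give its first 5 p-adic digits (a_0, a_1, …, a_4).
Σ a^n = 1/(1 − a) = 1/761;  first 5 digits = (1, 17, 1, 0, 15)

v_19(a) = 1 ≥ 1, so the series converges in ℤ_19 to 1/(1 − a) = 1/(1 − (-760)) = 1/761. Expand this rational in ℤ_19: compute digits iteratively via d_i = x_i mod 19, x_{i+1} = (x_i − d_i)/19. The first 5 digits are (1, 17, 1, 0, 15).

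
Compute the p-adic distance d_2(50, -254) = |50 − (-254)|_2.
d_2(50, -254) = 1/16

Step 1 — x − y = 50 − (-254) = 304. Step 2 — v_2(304) = 4 (factor: 304 = (2^4 · 19); the sign does not affect v_p). Step 3 — |x − y|_2 = 2^{-4} = 1/16.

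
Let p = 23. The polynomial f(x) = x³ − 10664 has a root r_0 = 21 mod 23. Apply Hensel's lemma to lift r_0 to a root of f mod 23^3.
r_2 = 9704 (mod 12167)

Hensel: r_{i+1} = r_i − f(r_i)/f′(r_i) mod 23^{i+2}, where f′(x) = 3x². Iterate:
  r_0 = 21 (mod 23)
  r_1 = 182 (mod 529)
  r_2 = 9704 (mod 12167)
Final: r = 9704 with f(r) ≡ 0 mod 23^3.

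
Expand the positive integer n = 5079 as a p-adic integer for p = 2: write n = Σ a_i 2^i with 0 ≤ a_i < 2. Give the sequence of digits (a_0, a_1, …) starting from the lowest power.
(a_0, a_1, …) = (1, 1, 1, 0, 1, 0, 1, 1, 1, 1, 0, 0, 1)

Repeated division by 2 gives the digits low-to-high: 5079 = 1 + 1·2^1 + 1·2^2 + 1·2^4 + 1·2^6 + 1·2^7 + 1·2^8 + 1·2^9 + 1·2^12. Digit sequence: (1, 1, 1, 0, 1, 0, 1, 1, 1, 1, 0, 0, 1).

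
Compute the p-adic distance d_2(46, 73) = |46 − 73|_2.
d_2(46, 73) = 1

Step 1 — x − y = 46 − 73 = -27. Step 2 — v_2(-27) = 0 (factor: -27 = −(2^0 · 27); the sign does not affect v_p). Step 3 — |x − y|_2 = 2^{0} = 1.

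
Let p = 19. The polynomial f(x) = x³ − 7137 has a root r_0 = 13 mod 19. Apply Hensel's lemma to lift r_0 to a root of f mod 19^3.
r_2 = 5447 (mod 6859)

Hensel: r_{i+1} = r_i − f(r_i)/f′(r_i) mod 19^{i+2}, where f′(x) = 3x². Iterate:
  r_0 = 13 (mod 19)
  r_1 = 32 (mod 361)
  r_2 = 5447 (mod 6859)
Final: r = 5447 with f(r) ≡ 0 mod 19^3.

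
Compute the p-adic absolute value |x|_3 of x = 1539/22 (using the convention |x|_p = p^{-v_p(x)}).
|1539/22|_3 = 1/81

Step 1 — compute v_3(x) by factoring powers of 3 out of the numerator and denominator: v_3(1539/22) = 4. Step 2 — apply |x|_p = p^{-v_p(x)} = 3^{-4} = 1/81.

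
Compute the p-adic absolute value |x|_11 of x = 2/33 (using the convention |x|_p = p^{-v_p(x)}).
|2/33|_11 = 11

Step 1 — compute v_11(x) by factoring powers of 11 out of the numerator and denominator: v_11(2/33) = -1. Step 2 — apply |x|_p = p^{-v_p(x)} = 11^{1} = 11.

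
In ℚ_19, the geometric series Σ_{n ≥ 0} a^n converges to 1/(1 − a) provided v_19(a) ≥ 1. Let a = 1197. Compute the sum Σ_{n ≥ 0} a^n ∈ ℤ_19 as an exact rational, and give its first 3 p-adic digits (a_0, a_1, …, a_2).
Σ a^n = 1/(1 − a) = -1/1196;  first 3 digits = (1, 6, 1)

v_19(a) = 1 ≥ 1, so the series converges in ℤ_19 to 1/(1 − a) = 1/(1 − 1197) = -1/1196. Expand this rational in ℤ_19: compute digits iteratively via d_i = x_i mod 19, x_{i+1} = (x_i − d_i)/19. The first 3 digits are (1, 6, 1).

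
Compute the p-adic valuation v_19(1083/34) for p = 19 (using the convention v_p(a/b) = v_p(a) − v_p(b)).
v_19(1083/34) = 2

Factor powers of 19 from the numerator and denominator of the reduced fraction: 1083 = 19^2 · 3 and 34 = 19^0 · 34. Apply v_p(a/b) = v_p(a) − v_p(b): v_19(1083/34) = 2 − 0 = 2.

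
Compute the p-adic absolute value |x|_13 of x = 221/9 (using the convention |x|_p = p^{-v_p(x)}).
|221/9|_13 = 1/13

Step 1 — compute v_13(x) by factoring powers of 13 out of the numerator and denominator: v_13(221/9) = 1. Step 2 — apply |x|_p = p^{-v_p(x)} = 13^{-1} = 1/13.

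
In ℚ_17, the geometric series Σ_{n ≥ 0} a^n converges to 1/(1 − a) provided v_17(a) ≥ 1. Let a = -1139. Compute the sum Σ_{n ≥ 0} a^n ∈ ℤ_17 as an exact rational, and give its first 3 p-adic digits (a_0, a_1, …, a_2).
Σ a^n = 1/(1 − a) = 1/1140;  first 3 digits = (1, 1, 14)

v_17(a) = 1 ≥ 1, so the series converges in ℤ_17 to 1/(1 − a) = 1/(1 − (-1139)) = 1/1140. Expand this rational in ℤ_17: compute digits iteratively via d_i = x_i mod 17, x_{i+1} = (x_i − d_i)/17. The first 3 digits are (1, 1, 14).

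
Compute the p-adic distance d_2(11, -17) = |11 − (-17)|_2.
d_2(11, -17) = 1/4

Step 1 — x − y = 11 − (-17) = 28. Step 2 — v_2(28) = 2 (factor: 28 = (2^2 · 7); the sign does not affect v_p). Step 3 — |x − y|_2 = 2^{-2} = 1/4.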